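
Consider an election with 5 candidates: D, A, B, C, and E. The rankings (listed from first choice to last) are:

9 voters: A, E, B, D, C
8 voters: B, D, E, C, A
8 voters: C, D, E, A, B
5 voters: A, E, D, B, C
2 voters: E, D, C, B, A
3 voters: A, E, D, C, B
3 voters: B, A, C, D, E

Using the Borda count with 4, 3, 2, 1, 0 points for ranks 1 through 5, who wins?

D: 9·1 + 8·3 + 8·3 + 5·2 + 2·3 + 3·2 + 3·1 = 82
A: 9·4 + 8·0 + 8·1 + 5·4 + 2·0 + 3·4 + 3·3 = 85
B: 9·2 + 8·4 + 8·0 + 5·1 + 2·1 + 3·0 + 3·4 = 69
C: 9·0 + 8·1 + 8·4 + 5·0 + 2·2 + 3·1 + 3·2 = 53
E: 9·3 + 8·2 + 8·2 + 5·3 + 2·4 + 3·3 + 3·0 = 91
E has the highest Borda score (91).

E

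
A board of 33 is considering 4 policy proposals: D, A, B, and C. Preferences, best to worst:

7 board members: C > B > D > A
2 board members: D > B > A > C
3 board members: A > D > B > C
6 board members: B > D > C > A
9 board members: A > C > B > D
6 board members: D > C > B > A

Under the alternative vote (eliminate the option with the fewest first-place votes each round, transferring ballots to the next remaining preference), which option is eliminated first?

B

Round 1: D 8, A 12, B 6, C 7. Eliminate B.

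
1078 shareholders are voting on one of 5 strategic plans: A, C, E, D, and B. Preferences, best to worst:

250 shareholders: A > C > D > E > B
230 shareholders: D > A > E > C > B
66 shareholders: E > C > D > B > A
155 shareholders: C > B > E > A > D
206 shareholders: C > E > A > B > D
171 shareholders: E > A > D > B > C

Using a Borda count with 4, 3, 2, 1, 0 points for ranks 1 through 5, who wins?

A

A: 250·4 + 230·3 + 66·0 + 155·1 + 206·2 + 171·3 = 2770
C: 250·3 + 230·1 + 66·3 + 155·4 + 206·4 + 171·0 = 2622
E: 250·1 + 230·2 + 66·4 + 155·2 + 206·3 + 171·4 = 2586
D: 250·2 + 230·4 + 66·2 + 155·0 + 206·0 + 171·2 = 1894
B: 250·0 + 230·0 + 66·1 + 155·3 + 206·1 + 171·1 = 908
A has the highest Borda score (2770).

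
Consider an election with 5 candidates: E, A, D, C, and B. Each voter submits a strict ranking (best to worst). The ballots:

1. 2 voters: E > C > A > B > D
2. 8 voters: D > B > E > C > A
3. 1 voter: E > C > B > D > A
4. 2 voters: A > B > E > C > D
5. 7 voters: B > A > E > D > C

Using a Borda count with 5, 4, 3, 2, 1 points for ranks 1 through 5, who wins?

E: 2·5 + 8·3 + 1·5 + 2·3 + 7·3 = 66
A: 2·3 + 8·1 + 1·1 + 2·5 + 7·4 = 53
D: 2·1 + 8·5 + 1·2 + 2·1 + 7·2 = 60
C: 2·4 + 8·2 + 1·4 + 2·2 + 7·1 = 39
B: 2·2 + 8·4 + 1·3 + 2·4 + 7·5 = 82
B has the highest Borda score (82).

B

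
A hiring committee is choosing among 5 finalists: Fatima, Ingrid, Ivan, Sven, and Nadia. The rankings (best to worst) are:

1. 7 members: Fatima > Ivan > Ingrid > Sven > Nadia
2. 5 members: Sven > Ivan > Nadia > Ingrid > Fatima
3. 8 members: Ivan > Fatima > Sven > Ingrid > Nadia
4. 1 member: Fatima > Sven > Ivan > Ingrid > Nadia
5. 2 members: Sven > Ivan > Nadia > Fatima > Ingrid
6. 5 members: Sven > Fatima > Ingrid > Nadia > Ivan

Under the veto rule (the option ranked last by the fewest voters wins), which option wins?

Sven

Last-place votes: Fatima 5, Ingrid 2, Ivan 5, Sven 0, Nadia 16.
Sven is ranked last by the fewest voters, so Sven wins.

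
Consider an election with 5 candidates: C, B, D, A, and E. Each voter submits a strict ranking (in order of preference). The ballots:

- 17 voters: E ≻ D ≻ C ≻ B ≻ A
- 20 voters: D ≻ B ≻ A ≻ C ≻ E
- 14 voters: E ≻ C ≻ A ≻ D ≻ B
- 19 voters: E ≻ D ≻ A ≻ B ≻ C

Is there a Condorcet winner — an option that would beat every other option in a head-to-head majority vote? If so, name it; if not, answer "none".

E vs C: 50–20 for E.
E vs B: 50–20 for E.
E vs D: 50–20 for E.
E vs A: 50–20 for E.
E beats every other option head-to-head.

E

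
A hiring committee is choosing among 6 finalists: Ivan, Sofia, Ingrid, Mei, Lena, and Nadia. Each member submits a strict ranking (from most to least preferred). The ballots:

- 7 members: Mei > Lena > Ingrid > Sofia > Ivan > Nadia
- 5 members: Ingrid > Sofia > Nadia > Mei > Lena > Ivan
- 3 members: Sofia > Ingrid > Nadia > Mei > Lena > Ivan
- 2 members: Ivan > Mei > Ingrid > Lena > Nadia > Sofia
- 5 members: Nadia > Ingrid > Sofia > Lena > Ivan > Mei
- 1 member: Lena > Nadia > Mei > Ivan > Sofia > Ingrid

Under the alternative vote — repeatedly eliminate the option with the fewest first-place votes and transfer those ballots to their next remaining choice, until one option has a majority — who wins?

Ingrid

Round 1: Ivan 2, Sofia 3, Ingrid 5, Mei 7, Lena 1, Nadia 5. Eliminate Lena.
Round 2: Ivan 2, Sofia 3, Ingrid 5, Mei 7, Nadia 6. Eliminate Ivan.
Round 3: Sofia 3, Ingrid 5, Mei 9, Nadia 6. Eliminate Sofia.
Round 4: Ingrid 8, Mei 9, Nadia 6. Eliminate Nadia.
Round 5: Ingrid 13, Mei 10. Ingrid has a majority.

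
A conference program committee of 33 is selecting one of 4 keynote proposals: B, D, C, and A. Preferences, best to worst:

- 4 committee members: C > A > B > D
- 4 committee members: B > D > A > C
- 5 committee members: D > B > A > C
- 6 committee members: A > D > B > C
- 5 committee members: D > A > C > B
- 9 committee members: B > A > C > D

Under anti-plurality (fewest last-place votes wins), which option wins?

Last-place votes: B 5, D 13, C 15, A 0.
A is ranked last by the fewest voters, so A wins.

A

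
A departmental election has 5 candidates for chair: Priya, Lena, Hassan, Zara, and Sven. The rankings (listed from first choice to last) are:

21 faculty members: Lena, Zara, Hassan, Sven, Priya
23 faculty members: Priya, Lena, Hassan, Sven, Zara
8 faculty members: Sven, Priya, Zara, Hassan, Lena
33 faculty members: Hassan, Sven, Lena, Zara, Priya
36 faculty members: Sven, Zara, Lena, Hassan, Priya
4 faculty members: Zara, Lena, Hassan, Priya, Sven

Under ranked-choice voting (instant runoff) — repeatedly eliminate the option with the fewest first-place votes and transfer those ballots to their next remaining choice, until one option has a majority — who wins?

Round 1: Priya 23, Lena 21, Hassan 33, Zara 4, Sven 44. Eliminate Zara.
Round 2: Priya 23, Lena 25, Hassan 33, Sven 44. Eliminate Priya.
Round 3: Lena 48, Hassan 33, Sven 44. Eliminate Hassan.
Round 4: Lena 48, Sven 77. Sven has a majority.

Sven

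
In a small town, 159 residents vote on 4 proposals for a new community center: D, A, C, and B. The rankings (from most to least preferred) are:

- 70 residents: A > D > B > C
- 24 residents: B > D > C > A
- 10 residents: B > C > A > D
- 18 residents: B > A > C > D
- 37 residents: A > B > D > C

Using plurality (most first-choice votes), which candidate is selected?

First-place votes: D 0, A 107, C 0, B 52.
A has the most first-place votes.

A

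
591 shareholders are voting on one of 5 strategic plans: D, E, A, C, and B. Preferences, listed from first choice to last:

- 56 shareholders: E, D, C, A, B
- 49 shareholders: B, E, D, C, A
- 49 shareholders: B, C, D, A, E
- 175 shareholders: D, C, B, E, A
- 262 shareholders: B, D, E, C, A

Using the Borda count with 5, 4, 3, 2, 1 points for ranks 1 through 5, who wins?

D: 56·4 + 49·3 + 49·3 + 175·5 + 262·4 = 2441
E: 56·5 + 49·4 + 49·1 + 175·2 + 262·3 = 1661
A: 56·2 + 49·1 + 49·2 + 175·1 + 262·1 = 696
C: 56·3 + 49·2 + 49·4 + 175·4 + 262·2 = 1686
B: 56·1 + 49·5 + 49·5 + 175·3 + 262·5 = 2381
D has the highest Borda score (2441).

D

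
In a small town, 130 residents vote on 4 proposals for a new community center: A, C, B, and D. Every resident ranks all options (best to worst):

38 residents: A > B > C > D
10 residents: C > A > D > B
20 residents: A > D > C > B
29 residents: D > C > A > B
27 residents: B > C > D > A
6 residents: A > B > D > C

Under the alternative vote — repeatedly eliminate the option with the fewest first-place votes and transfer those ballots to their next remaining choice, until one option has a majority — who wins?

Round 1: A 64, C 10, B 27, D 29. Eliminate C.
Round 2: A 74, B 27, D 29. A has a majority.

A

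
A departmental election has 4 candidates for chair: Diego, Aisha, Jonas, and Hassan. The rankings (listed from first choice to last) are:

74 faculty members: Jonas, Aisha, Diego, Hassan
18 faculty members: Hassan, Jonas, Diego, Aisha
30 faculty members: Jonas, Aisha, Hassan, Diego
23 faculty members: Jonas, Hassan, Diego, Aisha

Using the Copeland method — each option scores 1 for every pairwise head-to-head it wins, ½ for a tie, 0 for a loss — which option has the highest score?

Jonas

Diego: beats Hassan; loses to Aisha and Jonas → score 1.
Aisha: beats Diego and Hassan; loses to Jonas → score 2.
Jonas: beats Diego, Aisha, and Hassan → score 3.
Hassan: loses to Diego, Aisha, and Jonas → score 0.
Jonas has the best pairwise record.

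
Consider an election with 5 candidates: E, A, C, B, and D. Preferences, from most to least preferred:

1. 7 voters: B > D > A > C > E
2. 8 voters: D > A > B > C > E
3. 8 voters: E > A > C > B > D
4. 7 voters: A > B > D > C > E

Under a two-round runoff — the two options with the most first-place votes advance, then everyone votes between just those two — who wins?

Round 1 first-place votes: E 8, A 7, C 0, B 7, D 8.
E and D advance.
Runoff: E is preferred to D by 8 voters; D by 22.
D wins the runoff.

D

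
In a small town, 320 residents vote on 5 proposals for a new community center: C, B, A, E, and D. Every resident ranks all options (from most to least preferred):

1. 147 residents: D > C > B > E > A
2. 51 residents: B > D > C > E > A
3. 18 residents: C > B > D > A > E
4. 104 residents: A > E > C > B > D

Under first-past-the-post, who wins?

First-place votes: C 18, B 51, A 104, E 0, D 147.
D has the most first-place votes.

D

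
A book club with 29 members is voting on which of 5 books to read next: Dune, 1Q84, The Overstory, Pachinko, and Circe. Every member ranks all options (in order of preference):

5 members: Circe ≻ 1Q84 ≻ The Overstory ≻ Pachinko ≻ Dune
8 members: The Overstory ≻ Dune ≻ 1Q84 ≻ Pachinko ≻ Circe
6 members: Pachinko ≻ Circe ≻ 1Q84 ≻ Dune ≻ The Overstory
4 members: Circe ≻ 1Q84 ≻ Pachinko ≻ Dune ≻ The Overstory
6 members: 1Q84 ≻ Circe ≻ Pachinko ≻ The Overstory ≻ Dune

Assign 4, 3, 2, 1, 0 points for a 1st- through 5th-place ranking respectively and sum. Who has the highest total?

1Q84

Dune: 5·0 + 8·3 + 6·1 + 4·1 + 6·0 = 34
1Q84: 5·3 + 8·2 + 6·2 + 4·3 + 6·4 = 79
The Overstory: 5·2 + 8·4 + 6·0 + 4·0 + 6·1 = 48
Pachinko: 5·1 + 8·1 + 6·4 + 4·2 + 6·2 = 57
Circe: 5·4 + 8·0 + 6·3 + 4·4 + 6·3 = 72
1Q84 has the highest Borda score (79).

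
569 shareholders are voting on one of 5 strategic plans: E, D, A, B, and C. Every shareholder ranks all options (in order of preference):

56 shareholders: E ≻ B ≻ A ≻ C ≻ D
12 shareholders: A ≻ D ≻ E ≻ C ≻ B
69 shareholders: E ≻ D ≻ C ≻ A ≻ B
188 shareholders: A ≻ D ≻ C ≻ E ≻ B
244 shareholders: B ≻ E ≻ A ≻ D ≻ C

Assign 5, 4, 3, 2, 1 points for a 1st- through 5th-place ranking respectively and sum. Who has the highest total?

A

E: 56·5 + 12·3 + 69·5 + 188·2 + 244·4 = 2013
D: 56·1 + 12·4 + 69·4 + 188·4 + 244·2 = 1620
A: 56·3 + 12·5 + 69·2 + 188·5 + 244·3 = 2038
B: 56·4 + 12·1 + 69·1 + 188·1 + 244·5 = 1713
C: 56·2 + 12·2 + 69·3 + 188·3 + 244·1 = 1151
A has the highest Borda score (2038).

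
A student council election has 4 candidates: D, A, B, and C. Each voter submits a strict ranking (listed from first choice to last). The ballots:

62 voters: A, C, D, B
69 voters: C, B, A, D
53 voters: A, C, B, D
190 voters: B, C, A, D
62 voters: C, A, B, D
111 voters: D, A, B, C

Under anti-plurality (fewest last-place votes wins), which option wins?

Last-place votes: D 374, A 0, B 62, C 111.
A is ranked last by the fewest voters, so A wins.

A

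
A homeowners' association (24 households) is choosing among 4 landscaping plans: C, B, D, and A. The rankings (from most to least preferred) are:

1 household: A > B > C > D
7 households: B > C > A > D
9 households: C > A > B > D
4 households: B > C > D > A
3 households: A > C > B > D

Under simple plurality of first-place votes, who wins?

First-place votes: C 9, B 11, D 0, A 4.
B has the most first-place votes.

B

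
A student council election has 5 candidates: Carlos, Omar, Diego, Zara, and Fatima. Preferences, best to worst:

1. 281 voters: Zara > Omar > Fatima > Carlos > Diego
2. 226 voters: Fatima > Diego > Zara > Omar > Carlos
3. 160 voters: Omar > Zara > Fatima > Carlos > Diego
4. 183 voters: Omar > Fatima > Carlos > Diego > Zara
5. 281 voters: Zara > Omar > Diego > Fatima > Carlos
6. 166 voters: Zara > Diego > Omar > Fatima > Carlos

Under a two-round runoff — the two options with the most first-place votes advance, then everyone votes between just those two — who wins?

Zara

Round 1 first-place votes: Carlos 0, Omar 343, Diego 0, Zara 728, Fatima 226.
Zara and Omar advance.
Runoff: Zara is preferred to Omar by 954 voters; Omar by 343.
Zara wins the runoff.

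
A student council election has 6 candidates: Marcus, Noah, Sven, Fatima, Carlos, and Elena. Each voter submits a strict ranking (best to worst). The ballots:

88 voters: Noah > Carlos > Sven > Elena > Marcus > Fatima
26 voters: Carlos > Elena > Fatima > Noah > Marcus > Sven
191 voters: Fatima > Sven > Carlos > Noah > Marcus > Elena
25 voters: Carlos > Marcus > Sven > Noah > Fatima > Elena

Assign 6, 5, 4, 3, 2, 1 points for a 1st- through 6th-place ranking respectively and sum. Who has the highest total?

Carlos

Marcus: 88·2 + 26·2 + 191·2 + 25·5 = 735
Noah: 88·6 + 26·3 + 191·3 + 25·3 = 1254
Sven: 88·4 + 26·1 + 191·5 + 25·4 = 1433
Fatima: 88·1 + 26·4 + 191·6 + 25·2 = 1388
Carlos: 88·5 + 26·6 + 191·4 + 25·6 = 1510
Elena: 88·3 + 26·5 + 191·1 + 25·1 = 610
Carlos has the highest Borda score (1510).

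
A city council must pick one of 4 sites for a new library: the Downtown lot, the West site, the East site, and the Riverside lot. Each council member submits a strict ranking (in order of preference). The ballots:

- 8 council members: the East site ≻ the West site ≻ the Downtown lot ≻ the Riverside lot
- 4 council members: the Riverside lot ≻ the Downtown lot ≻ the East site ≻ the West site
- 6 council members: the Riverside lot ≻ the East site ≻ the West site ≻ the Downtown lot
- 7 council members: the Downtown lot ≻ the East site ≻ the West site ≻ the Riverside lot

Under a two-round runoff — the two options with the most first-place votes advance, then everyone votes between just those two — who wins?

the East site

Round 1 first-place votes: the Downtown lot 7, the West site 0, the East site 8, the Riverside lot 10.
the Riverside lot and the East site advance.
Runoff: the Riverside lot is preferred to the East site by 10 voters; the East site by 15.
the East site wins the runoff.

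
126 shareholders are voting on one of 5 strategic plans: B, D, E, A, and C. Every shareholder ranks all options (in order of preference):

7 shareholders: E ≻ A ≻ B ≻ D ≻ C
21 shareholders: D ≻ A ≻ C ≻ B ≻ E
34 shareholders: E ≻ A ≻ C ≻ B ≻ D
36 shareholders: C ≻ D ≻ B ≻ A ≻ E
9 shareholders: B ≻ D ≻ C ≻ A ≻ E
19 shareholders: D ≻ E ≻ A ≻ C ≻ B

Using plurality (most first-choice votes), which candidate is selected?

E

First-place votes: B 9, D 40, E 41, A 0, C 36.
E has the most first-place votes.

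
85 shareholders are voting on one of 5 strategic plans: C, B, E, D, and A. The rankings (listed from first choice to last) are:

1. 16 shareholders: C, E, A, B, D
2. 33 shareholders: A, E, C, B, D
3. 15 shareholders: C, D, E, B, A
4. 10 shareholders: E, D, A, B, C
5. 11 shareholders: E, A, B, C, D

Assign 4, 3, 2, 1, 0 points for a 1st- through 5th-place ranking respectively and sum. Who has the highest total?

C: 16·4 + 33·2 + 15·4 + 10·0 + 11·1 = 201
B: 16·1 + 33·1 + 15·1 + 10·1 + 11·2 = 96
E: 16·3 + 33·3 + 15·2 + 10·4 + 11·4 = 261
D: 16·0 + 33·0 + 15·3 + 10·3 + 11·0 = 75
A: 16·2 + 33·4 + 15·0 + 10·2 + 11·3 = 217
E has the highest Borda score (261).

E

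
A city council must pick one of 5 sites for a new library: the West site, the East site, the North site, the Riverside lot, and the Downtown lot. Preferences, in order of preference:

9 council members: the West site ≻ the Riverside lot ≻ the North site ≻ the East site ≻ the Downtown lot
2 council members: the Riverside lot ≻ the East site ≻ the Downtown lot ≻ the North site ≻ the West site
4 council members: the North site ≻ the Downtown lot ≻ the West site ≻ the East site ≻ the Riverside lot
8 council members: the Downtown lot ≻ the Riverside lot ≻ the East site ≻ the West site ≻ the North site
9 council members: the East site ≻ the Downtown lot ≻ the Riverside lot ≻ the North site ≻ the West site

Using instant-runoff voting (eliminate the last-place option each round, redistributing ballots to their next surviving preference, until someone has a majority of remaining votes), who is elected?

Round 1: the West site 9, the East site 9, the North site 4, the Riverside lot 2, the Downtown lot 8. Eliminate the Riverside lot.
Round 2: the West site 9, the East site 11, the North site 4, the Downtown lot 8. Eliminate the North site.
Round 3: the West site 9, the East site 11, the Downtown lot 12. Eliminate the West site.
Round 4: the East site 20, the Downtown lot 12. The East site has a majority.

the East site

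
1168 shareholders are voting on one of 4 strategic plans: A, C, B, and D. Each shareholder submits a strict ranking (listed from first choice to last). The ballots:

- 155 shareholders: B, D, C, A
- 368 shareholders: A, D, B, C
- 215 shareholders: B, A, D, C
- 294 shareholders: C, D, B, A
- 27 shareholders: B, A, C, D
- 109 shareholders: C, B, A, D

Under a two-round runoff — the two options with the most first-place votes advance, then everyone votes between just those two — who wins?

Round 1 first-place votes: A 368, C 403, B 397, D 0.
C and B advance.
Runoff: C is preferred to B by 403 voters; B by 765.
B wins the runoff.

B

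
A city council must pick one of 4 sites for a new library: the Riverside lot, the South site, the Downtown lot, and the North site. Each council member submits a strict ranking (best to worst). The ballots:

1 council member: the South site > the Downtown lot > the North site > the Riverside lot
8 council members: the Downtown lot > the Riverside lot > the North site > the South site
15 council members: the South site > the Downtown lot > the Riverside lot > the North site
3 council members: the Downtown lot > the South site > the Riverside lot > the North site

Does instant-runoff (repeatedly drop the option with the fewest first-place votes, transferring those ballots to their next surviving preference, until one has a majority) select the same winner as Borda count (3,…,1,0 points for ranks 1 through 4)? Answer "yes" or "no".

Instant-runoff — R1 the Riverside lot 0, the South site 16, the Downtown lot 11, the North site 0 (the South site winner). Winner: the South site.
Borda — scores: the Riverside lot 34, the South site 54, the Downtown lot 65, the North site 9. Winner: the Downtown lot.
The two methods disagree.

no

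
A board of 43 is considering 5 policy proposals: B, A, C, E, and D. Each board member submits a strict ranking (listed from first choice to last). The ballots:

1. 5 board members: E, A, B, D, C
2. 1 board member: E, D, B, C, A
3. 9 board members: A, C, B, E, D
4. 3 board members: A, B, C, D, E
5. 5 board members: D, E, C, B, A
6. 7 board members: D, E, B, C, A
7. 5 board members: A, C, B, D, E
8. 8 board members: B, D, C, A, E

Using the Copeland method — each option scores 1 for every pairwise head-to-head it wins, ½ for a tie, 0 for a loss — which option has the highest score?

B: beats C, E, and D; loses to A → score 3.
A: beats B, C, E, and D → score 4.
C: beats E; loses to B, A, and D → score 1.
E: loses to B, A, C, and D → score 0.
D: beats C and E; loses to B and A → score 2.
A has the best pairwise record.

A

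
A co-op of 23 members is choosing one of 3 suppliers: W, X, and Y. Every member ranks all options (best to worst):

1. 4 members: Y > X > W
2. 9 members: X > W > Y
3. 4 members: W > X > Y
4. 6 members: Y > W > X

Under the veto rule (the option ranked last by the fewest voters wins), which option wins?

Last-place votes: W 4, X 6, Y 13.
W is ranked last by the fewest voters, so W wins.

W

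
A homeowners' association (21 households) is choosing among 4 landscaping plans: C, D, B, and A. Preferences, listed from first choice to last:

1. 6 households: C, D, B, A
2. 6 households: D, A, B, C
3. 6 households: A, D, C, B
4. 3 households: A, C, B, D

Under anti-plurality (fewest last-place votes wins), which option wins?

Last-place votes: C 6, D 3, B 6, A 6.
D is ranked last by the fewest voters, so D wins.

D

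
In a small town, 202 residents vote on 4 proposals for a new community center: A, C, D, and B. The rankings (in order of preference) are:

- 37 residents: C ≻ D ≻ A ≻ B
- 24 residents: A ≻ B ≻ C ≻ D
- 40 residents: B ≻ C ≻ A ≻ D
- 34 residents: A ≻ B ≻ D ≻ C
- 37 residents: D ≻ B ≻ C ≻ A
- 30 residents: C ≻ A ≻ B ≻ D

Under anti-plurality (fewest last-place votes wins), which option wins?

C

Last-place votes: A 37, C 34, D 94, B 37.
C is ranked last by the fewest voters, so C wins.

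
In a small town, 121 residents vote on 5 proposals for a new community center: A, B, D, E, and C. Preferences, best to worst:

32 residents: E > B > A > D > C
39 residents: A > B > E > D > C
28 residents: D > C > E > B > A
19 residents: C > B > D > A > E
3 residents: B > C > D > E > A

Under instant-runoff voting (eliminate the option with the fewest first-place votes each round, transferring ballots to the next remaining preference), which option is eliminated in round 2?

Round 1: A 39, B 3, D 28, E 32, C 19. Eliminate B.
Round 2: A 39, D 28, E 32, C 22. Eliminate C.

C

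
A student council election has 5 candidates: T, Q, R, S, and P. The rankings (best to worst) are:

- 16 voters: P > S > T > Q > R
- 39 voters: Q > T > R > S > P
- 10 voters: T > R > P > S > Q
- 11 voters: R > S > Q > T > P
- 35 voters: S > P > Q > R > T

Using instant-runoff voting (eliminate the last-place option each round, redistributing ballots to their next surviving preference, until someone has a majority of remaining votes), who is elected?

Round 1: T 10, Q 39, R 11, S 35, P 16. Eliminate T.
Round 2: Q 39, R 21, S 35, P 16. Eliminate P.
Round 3: Q 39, R 21, S 51. Eliminate R.
Round 4: Q 39, S 72. S has a majority.

S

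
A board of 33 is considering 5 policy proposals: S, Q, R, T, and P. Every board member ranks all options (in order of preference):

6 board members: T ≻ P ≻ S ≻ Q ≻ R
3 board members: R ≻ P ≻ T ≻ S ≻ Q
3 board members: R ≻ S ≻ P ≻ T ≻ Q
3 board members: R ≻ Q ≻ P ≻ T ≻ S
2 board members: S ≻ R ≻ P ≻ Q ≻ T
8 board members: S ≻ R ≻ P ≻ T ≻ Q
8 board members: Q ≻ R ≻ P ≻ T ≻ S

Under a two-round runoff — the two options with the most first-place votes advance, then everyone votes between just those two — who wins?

R

Round 1 first-place votes: S 10, Q 8, R 9, T 6, P 0.
S and R advance.
Runoff: S is preferred to R by 16 voters; R by 17.
R wins the runoff.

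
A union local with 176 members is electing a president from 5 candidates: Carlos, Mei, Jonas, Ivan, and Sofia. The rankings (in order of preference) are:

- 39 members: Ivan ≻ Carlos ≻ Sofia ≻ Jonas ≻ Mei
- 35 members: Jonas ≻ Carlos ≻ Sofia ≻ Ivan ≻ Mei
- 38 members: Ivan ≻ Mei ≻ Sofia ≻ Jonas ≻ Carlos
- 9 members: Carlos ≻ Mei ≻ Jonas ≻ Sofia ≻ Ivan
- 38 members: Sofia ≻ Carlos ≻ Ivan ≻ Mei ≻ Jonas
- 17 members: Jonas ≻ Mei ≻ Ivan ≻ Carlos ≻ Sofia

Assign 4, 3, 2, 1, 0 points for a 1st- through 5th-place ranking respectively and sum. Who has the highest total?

Ivan

Carlos: 39·3 + 35·3 + 38·0 + 9·4 + 38·3 + 17·1 = 389
Mei: 39·0 + 35·0 + 38·3 + 9·3 + 38·1 + 17·3 = 230
Jonas: 39·1 + 35·4 + 38·1 + 9·2 + 38·0 + 17·4 = 303
Ivan: 39·4 + 35·1 + 38·4 + 9·0 + 38·2 + 17·2 = 453
Sofia: 39·2 + 35·2 + 38·2 + 9·1 + 38·4 + 17·0 = 385
Ivan has the highest Borda score (453).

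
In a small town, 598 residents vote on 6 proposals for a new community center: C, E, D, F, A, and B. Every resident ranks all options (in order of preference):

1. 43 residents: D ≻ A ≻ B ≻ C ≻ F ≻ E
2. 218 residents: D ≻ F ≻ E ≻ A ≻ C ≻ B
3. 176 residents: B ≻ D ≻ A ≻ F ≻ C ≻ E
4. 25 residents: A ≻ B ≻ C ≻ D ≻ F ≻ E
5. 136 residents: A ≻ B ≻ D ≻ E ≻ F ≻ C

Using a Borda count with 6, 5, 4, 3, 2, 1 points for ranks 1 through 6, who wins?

C: 43·3 + 218·2 + 176·2 + 25·4 + 136·1 = 1153
E: 43·1 + 218·4 + 176·1 + 25·1 + 136·3 = 1524
D: 43·6 + 218·6 + 176·5 + 25·3 + 136·4 = 3065
F: 43·2 + 218·5 + 176·3 + 25·2 + 136·2 = 2026
A: 43·5 + 218·3 + 176·4 + 25·6 + 136·6 = 2539
B: 43·4 + 218·1 + 176·6 + 25·5 + 136·5 = 2251
D has the highest Borda score (3065).

D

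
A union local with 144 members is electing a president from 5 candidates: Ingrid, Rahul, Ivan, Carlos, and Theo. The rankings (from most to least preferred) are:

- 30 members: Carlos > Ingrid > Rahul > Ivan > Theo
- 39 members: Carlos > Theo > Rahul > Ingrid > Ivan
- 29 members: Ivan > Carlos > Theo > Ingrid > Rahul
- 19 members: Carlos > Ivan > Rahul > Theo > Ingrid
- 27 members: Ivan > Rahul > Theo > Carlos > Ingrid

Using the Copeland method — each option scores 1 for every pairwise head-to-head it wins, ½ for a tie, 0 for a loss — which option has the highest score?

Ingrid: loses to Rahul, Ivan, Carlos, and Theo → score 0.
Rahul: beats Ingrid and Theo; loses to Ivan and Carlos → score 2.
Ivan: beats Ingrid, Rahul, and Theo; loses to Carlos → score 3.
Carlos: beats Ingrid, Rahul, Ivan, and Theo → score 4.
Theo: beats Ingrid; loses to Rahul, Ivan, and Carlos → score 1.
Carlos has the best pairwise record.

Carlos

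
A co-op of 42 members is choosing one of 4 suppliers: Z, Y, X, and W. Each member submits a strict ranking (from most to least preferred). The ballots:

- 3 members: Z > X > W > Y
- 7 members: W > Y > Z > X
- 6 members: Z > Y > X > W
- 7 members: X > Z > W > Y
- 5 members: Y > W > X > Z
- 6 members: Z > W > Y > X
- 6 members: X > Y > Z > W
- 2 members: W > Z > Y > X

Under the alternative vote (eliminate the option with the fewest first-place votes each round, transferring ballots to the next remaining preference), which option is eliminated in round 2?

Round 1: Z 15, Y 5, X 13, W 9. Eliminate Y.
Round 2: Z 15, X 13, W 14. Eliminate X.

X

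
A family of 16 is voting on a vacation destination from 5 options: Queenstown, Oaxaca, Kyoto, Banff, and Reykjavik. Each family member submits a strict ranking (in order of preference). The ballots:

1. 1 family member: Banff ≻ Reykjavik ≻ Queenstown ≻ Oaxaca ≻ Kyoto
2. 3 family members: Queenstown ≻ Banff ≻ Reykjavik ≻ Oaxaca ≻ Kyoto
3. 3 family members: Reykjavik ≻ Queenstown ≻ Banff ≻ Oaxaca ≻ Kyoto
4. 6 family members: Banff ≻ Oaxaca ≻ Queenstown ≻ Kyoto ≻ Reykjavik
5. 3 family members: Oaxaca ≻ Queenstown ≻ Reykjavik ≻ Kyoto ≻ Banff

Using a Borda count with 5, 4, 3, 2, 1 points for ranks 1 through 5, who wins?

Queenstown

Queenstown: 1·3 + 3·5 + 3·4 + 6·3 + 3·4 = 60
Oaxaca: 1·2 + 3·2 + 3·2 + 6·4 + 3·5 = 53
Kyoto: 1·1 + 3·1 + 3·1 + 6·2 + 3·2 = 25
Banff: 1·5 + 3·4 + 3·3 + 6·5 + 3·1 = 59
Reykjavik: 1·4 + 3·3 + 3·5 + 6·1 + 3·3 = 43
Queenstown has the highest Borda score (60).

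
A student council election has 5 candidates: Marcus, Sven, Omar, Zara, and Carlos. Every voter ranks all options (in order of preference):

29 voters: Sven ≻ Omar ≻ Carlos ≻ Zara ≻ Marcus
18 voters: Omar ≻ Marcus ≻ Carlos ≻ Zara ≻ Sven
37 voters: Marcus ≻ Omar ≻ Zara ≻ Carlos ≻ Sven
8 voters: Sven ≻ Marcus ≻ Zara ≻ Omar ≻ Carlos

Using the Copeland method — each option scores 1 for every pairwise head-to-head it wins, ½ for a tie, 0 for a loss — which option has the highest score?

Marcus: beats Sven, Zara, and Carlos; loses to Omar → score 3.
Sven: loses to Marcus, Omar, Zara, and Carlos → score 0.
Omar: beats Marcus, Sven, Zara, and Carlos → score 4.
Zara: beats Sven; loses to Marcus, Omar, and Carlos → score 1.
Carlos: beats Sven and Zara; loses to Marcus and Omar → score 2.
Omar has the best pairwise record.

Omar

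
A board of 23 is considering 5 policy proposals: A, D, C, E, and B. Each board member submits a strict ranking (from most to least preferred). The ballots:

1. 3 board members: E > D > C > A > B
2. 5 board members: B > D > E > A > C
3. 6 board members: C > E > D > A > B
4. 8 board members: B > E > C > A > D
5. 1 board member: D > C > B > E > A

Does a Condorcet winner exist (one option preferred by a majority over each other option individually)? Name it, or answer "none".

B

B vs A: 14–9 for B.
B vs D: 13–10 for B.
B vs C: 13–10 for B.
B vs E: 14–9 for B.
B beats every other option head-to-head.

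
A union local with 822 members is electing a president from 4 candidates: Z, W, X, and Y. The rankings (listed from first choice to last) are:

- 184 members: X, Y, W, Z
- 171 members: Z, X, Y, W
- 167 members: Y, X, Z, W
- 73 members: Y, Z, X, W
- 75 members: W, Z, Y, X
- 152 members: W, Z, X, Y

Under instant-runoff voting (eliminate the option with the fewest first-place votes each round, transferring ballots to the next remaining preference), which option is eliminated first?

Z

Round 1: Z 171, W 227, X 184, Y 240. Eliminate Z.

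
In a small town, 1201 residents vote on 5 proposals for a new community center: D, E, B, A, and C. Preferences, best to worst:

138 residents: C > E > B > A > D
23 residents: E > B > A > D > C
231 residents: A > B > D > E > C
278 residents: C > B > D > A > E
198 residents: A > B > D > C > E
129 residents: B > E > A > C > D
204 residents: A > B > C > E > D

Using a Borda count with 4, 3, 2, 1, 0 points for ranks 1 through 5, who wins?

D: 138·0 + 23·1 + 231·2 + 278·2 + 198·2 + 129·0 + 204·0 = 1437
E: 138·3 + 23·4 + 231·1 + 278·0 + 198·0 + 129·3 + 204·1 = 1328
B: 138·2 + 23·3 + 231·3 + 278·3 + 198·3 + 129·4 + 204·3 = 3594
A: 138·1 + 23·2 + 231·4 + 278·1 + 198·4 + 129·2 + 204·4 = 3252
C: 138·4 + 23·0 + 231·0 + 278·4 + 198·1 + 129·1 + 204·2 = 2399
B has the highest Borda score (3594).

B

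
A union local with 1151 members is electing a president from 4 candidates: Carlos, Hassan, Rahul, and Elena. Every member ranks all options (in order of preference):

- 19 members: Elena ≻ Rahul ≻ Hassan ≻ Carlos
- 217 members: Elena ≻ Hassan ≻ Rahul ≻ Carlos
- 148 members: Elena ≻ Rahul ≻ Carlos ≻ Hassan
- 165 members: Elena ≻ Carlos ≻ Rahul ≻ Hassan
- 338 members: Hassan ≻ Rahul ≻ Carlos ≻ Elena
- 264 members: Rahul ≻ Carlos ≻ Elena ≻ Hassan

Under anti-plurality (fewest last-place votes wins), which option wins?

Rahul

Last-place votes: Carlos 236, Hassan 577, Rahul 0, Elena 338.
Rahul is ranked last by the fewest voters, so Rahul wins.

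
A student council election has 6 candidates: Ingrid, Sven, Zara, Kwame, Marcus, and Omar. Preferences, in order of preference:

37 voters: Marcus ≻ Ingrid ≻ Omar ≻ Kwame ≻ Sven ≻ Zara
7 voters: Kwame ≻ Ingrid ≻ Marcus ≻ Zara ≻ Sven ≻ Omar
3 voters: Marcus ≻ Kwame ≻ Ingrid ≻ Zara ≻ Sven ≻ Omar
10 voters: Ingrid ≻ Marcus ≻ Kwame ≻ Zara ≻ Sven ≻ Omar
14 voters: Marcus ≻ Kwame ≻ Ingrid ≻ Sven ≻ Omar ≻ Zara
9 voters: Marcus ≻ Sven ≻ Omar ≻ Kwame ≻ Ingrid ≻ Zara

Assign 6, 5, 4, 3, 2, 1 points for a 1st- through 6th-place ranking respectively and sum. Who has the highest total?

Ingrid: 37·5 + 7·5 + 3·4 + 10·6 + 14·4 + 9·2 = 366
Sven: 37·2 + 7·2 + 3·2 + 10·2 + 14·3 + 9·5 = 201
Zara: 37·1 + 7·3 + 3·3 + 10·3 + 14·1 + 9·1 = 120
Kwame: 37·3 + 7·6 + 3·5 + 10·4 + 14·5 + 9·3 = 305
Marcus: 37·6 + 7·4 + 3·6 + 10·5 + 14·6 + 9·6 = 456
Omar: 37·4 + 7·1 + 3·1 + 10·1 + 14·2 + 9·4 = 232
Marcus has the highest Borda score (456).

Marcus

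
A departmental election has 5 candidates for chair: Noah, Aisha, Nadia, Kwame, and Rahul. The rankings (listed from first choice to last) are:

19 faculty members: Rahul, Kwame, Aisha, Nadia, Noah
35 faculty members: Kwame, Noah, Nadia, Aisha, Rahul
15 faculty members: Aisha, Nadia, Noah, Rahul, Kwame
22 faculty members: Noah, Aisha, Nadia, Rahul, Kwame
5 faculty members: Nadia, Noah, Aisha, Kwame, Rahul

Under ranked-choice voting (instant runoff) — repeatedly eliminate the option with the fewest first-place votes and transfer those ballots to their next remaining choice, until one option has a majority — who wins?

Kwame

Round 1: Noah 22, Aisha 15, Nadia 5, Kwame 35, Rahul 19. Eliminate Nadia.
Round 2: Noah 27, Aisha 15, Kwame 35, Rahul 19. Eliminate Aisha.
Round 3: Noah 42, Kwame 35, Rahul 19. Eliminate Rahul.
Round 4: Noah 42, Kwame 54. Kwame has a majority.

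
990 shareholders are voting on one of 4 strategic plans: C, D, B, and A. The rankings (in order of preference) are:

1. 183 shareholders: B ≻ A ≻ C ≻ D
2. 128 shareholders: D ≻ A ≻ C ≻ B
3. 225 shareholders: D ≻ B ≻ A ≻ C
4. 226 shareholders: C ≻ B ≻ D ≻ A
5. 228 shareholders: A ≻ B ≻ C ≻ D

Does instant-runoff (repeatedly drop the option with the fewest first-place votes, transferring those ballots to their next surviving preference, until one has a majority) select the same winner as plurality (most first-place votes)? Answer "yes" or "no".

Instant-runoff — R1 C 226, D 353, B 183, A 228 (B out); R2 C 226, D 353, A 411 (C out); R3 D 579, A 411 (D winner). Winner: D.
Plurality — first-place votes: C 226, D 353, B 183, A 228. Winner: D.
The two methods agree.

yes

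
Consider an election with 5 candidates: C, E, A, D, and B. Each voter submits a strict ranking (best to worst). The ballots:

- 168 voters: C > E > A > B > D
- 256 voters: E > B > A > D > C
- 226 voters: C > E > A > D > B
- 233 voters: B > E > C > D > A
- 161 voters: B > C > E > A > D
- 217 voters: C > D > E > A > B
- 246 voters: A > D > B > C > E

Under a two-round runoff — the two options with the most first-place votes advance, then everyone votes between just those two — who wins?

Round 1 first-place votes: C 611, E 256, A 246, D 0, B 394.
C and B advance.
Runoff: C is preferred to B by 611 voters; B by 896.
B wins the runoff.

B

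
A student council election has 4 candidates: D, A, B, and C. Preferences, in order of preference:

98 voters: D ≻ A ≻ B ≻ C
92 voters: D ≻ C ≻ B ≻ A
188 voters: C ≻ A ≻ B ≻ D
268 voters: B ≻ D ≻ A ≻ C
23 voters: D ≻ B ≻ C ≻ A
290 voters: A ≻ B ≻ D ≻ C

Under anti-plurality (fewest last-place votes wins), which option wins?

Last-place votes: D 188, A 115, B 0, C 656.
B is ranked last by the fewest voters, so B wins.

B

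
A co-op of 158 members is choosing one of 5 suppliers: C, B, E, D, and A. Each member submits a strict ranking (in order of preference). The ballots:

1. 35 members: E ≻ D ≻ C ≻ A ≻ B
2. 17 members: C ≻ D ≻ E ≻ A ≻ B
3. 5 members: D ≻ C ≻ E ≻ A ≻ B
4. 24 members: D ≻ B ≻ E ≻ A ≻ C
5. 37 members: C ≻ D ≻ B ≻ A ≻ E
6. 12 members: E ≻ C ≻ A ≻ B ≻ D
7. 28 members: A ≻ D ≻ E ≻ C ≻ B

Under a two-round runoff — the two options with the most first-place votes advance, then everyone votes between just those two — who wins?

Round 1 first-place votes: C 54, B 0, E 47, D 29, A 28.
C and E advance.
Runoff: C is preferred to E by 59 voters; E by 99.
E wins the runoff.

E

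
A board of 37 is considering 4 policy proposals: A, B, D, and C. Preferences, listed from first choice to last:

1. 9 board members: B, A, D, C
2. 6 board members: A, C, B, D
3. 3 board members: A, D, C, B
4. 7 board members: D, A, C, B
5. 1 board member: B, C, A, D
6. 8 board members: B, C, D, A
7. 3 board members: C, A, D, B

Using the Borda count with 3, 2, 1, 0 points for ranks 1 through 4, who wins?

A: 9·2 + 6·3 + 3·3 + 7·2 + 1·1 + 8·0 + 3·2 = 66
B: 9·3 + 6·1 + 3·0 + 7·0 + 1·3 + 8·3 + 3·0 = 60
D: 9·1 + 6·0 + 3·2 + 7·3 + 1·0 + 8·1 + 3·1 = 47
C: 9·0 + 6·2 + 3·1 + 7·1 + 1·2 + 8·2 + 3·3 = 49
A has the highest Borda score (66).

A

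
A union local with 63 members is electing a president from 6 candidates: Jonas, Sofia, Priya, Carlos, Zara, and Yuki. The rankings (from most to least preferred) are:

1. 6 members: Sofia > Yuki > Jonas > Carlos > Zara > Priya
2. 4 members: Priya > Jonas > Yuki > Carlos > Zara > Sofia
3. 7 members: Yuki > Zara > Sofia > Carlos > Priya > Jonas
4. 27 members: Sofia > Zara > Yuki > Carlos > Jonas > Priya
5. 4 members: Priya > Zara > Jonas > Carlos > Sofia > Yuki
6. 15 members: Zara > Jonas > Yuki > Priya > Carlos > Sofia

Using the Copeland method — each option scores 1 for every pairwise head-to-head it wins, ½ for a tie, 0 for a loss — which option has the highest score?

Sofia

Jonas: beats Priya; loses to Sofia, Carlos, Zara, and Yuki → score 1.
Sofia: beats Jonas, Priya, Carlos, Zara, and Yuki → score 5.
Priya: loses to Jonas, Sofia, Carlos, Zara, and Yuki → score 0.
Carlos: beats Jonas and Priya; loses to Sofia, Zara, and Yuki → score 2.
Zara: beats Jonas, Priya, Carlos, and Yuki; loses to Sofia → score 4.
Yuki: beats Jonas, Priya, and Carlos; loses to Sofia and Zara → score 3.
Sofia has the best pairwise record.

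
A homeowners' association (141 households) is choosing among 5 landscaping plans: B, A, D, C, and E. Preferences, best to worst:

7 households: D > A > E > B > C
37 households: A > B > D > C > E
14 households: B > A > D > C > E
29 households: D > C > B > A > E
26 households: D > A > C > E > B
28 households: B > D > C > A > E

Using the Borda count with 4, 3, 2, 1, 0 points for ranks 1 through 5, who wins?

D

B: 7·1 + 37·3 + 14·4 + 29·2 + 26·0 + 28·4 = 344
A: 7·3 + 37·4 + 14·3 + 29·1 + 26·3 + 28·1 = 346
D: 7·4 + 37·2 + 14·2 + 29·4 + 26·4 + 28·3 = 434
C: 7·0 + 37·1 + 14·1 + 29·3 + 26·2 + 28·2 = 246
E: 7·2 + 37·0 + 14·0 + 29·0 + 26·1 + 28·0 = 40
D has the highest Borda score (434).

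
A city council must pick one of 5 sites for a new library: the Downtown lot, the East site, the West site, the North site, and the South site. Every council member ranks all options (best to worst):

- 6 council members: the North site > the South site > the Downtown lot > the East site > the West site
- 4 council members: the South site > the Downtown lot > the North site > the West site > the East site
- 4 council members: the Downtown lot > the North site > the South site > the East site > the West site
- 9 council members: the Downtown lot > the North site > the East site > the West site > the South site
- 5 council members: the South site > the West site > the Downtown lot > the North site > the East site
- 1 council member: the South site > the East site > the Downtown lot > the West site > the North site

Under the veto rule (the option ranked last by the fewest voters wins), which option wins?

Last-place votes: the Downtown lot 0, the East site 9, the West site 10, the North site 1, the South site 9.
the Downtown lot is ranked last by the fewest voters, so the Downtown lot wins.

the Downtown lot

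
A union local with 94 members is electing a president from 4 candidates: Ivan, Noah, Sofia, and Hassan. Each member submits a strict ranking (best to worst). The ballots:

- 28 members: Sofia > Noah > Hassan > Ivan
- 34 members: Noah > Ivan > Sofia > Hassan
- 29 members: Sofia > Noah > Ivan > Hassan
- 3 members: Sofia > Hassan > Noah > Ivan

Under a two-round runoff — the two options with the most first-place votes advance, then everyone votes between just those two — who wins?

Sofia

Round 1 first-place votes: Ivan 0, Noah 34, Sofia 60, Hassan 0.
Sofia and Noah advance.
Runoff: Sofia is preferred to Noah by 60 voters; Noah by 34.
Sofia wins the runoff.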